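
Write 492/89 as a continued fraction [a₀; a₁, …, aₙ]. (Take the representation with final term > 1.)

[5; 1, 1, 8, 2, 2]

492 = 5*89 + 47
89 = 1*47 + 42
47 = 1*42 + 5
42 = 8*5 + 2
5 = 2*2 + 1
2 = 2*1 + 0  (stop)
So 492/89 = [5; 1, 1, 8, 2, 2].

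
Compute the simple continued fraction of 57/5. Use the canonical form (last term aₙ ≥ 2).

[11; 2, 2]

57 = 11·5 + 2
5 = 2·2 + 1
2 = 2·1 + 0  (stop)
So 57/5 = [11; 2, 2].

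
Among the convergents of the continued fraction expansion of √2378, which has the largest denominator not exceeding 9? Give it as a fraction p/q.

√2378 = [48; 1, 3, 3, 1, 96, …] (period length 5).
Convergents:
  p_0/q_0 = 48/1
  p_1/q_1 = 49/1
  p_2/q_2 = 195/4
  p_3/q_3 = 634/13
q_2 = 4 ≤ 9 < 13 = q_3, so the answer is 195/4.

195/4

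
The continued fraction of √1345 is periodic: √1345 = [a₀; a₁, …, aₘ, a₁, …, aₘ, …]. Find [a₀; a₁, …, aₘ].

a₀ = ⌊√1345⌋ = 36.
With m₀=0, d₀=1 and mₖ₊₁ = dₖaₖ − mₖ, dₖ₊₁ = (n − mₖ₊₁²)/dₖ, aₖ₊₁ = ⌊(a₀+mₖ₊₁)/dₖ₊₁⌋:
  k=1: m=36, d=49, a=1
  k=2: m=13, d=24, a=2
  k=3: m=35, d=5, a=14
  k=4: m=35, d=24, a=2
  k=5: m=13, d=49, a=1
  k=6: m=36, d=1, a=72
d=1 and a=2a₀=72 at k=6, so the next step gives (m, d) = (36, 49) again — its k=1 value — and the period has length 6.

[36; 1, 2, 14, 2, 1, 72]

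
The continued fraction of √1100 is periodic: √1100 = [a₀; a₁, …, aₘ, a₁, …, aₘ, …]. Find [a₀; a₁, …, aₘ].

[33; 6, 66]

a₀ = ⌊√1100⌋ = 33.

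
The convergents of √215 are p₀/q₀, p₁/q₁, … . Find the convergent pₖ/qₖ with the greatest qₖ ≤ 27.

44/3

√215 = [14; 1, 1, 1, 28, …] (period length 4).
Convergents:
  p_0/q_0 = 14/1
  p_1/q_1 = 15/1
  p_2/q_2 = 29/2
  p_3/q_3 = 44/3
  p_4/q_4 = 1261/86
q_3 = 3 ≤ 27 < 86 = q_4, so the answer is 44/3.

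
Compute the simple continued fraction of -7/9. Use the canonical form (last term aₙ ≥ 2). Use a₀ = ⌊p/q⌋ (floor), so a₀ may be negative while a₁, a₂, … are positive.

[-1; 4, 2]

-7 = -1·9 + 2
9 = 4·2 + 1
2 = 2·1 + 0  (stop)
So -7/9 = [-1; 4, 2].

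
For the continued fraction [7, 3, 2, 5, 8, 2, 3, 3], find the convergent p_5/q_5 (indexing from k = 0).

Using pₖ = aₖpₖ₋₁ + pₖ₋₂, qₖ = aₖqₖ₋₁ + qₖ₋₂ (with p₋₁=1, p₋₂=0, q₋₁=0, q₋₂=1):
  k=0: a=7, p=7, q=1
  k=1: a=3, p=22, q=3
  k=2: a=2, p=51, q=7
  k=3: a=5, p=277, q=38
  k=4: a=8, p=2267, q=311
  k=5: a=2, p=4811, q=660

4811/660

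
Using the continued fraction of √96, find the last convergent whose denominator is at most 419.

3831/391

√96 = [9; 1, 3, 1, 18, …] (period length 4).
Convergents:
  p_0/q_0 = 9/1
  p_1/q_1 = 10/1
  p_2/q_2 = 39/4
  p_3/q_3 = 49/5
  p_4/q_4 = 921/94
  p_5/q_5 = 970/99
  p_6/q_6 = 3831/391
  p_7/q_7 = 4801/490
q_6 = 391 ≤ 419 < 490 = q_7, so the answer is 3831/391.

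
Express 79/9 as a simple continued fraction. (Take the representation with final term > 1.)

[8; 1, 3, 2]

79 = 8·9 + 7
9 = 1·7 + 2
7 = 3·2 + 1
2 = 2·1 + 0  (stop)
So 79/9 = [8; 1, 3, 2].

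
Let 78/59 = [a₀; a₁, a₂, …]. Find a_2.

78 = 1·59 + 19   →  a_0 = 1
59 = 3·19 + 2   →  a_1 = 3
19 = 9·2 + 1   →  a_2 = 9

9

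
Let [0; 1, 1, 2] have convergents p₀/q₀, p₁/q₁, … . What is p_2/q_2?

1/2

Using pₖ = aₖpₖ₋₁ + pₖ₋₂, qₖ = aₖqₖ₋₁ + qₖ₋₂ (with p₋₁=1, p₋₂=0, q₋₁=0, q₋₂=1):
  k=0: a=0, p=0, q=1
  k=1: a=1, p=1, q=1
  k=2: a=1, p=1, q=2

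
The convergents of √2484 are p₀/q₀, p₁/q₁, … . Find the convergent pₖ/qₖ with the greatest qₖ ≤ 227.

√2484 = [49; 1, 5, 4, 5, 1, 98, …] (period length 6).
Convergents:
  p_0/q_0 = 49/1
  p_1/q_1 = 50/1
  p_2/q_2 = 299/6
  p_3/q_3 = 1246/25
  p_4/q_4 = 6529/131
  p_5/q_5 = 7775/156
  p_6/q_6 = 768479/15419
q_5 = 156 ≤ 227 < 15419 = q_6, so the answer is 7775/156.

7775/156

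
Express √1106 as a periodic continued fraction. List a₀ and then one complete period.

a₀ = ⌊√1106⌋ = 33.
With m₀=0, d₀=1 and mₖ₊₁ = dₖaₖ − mₖ, dₖ₊₁ = (n − mₖ₊₁²)/dₖ, aₖ₊₁ = ⌊(a₀+mₖ₊₁)/dₖ₊₁⌋:
  k=1: m=33, d=17, a=3
  k=2: m=18, d=46, a=1
  k=3: m=28, d=7, a=8
  k=4: m=28, d=46, a=1
  k=5: m=18, d=17, a=3
  k=6: m=33, d=1, a=66
d=1 and a=2a₀=66 at k=6, so the next step gives (m, d) = (33, 17) again — its k=1 value — and the period has length 6.

[33; 3, 1, 8, 1, 3, 66]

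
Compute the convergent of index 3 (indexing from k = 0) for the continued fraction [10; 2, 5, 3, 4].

366/35

Using pₖ = aₖpₖ₋₁ + pₖ₋₂, qₖ = aₖqₖ₋₁ + qₖ₋₂ (with p₋₁=1, p₋₂=0, q₋₁=0, q₋₂=1):
  k=0: a=10, p=10, q=1
  k=1: a=2, p=21, q=2
  k=2: a=5, p=115, q=11
  k=3: a=3, p=366, q=35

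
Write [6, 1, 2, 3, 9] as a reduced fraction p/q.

Fold from the inside: start with 9/1.
  3 + 1/9 = 28/9
  2 + 9/28 = 65/28
  1 + 28/65 = 93/65
  6 + 65/93 = 623/93

623/93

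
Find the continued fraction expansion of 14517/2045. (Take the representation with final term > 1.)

14517 = 7×2045 + 202
2045 = 10×202 + 25
202 = 8×25 + 2
25 = 12×2 + 1
2 = 2×1 + 0  (stop)
So 14517/2045 = [7; 10, 8, 12, 2].

[7; 10, 8, 12, 2]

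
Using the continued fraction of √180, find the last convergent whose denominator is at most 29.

161/12

√180 = [13; 2, 2, 2, 26, …] (period length 4).
Convergents:
  p_0/q_0 = 13/1
  p_1/q_1 = 27/2
  p_2/q_2 = 67/5
  p_3/q_3 = 161/12
  p_4/q_4 = 4253/317
q_3 = 12 ≤ 29 < 317 = q_4, so the answer is 161/12.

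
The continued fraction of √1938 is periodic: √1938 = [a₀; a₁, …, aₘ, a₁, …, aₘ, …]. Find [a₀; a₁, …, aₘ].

a₀ = ⌊√1938⌋ = 44.
With m₀=0, d₀=1 and mₖ₊₁ = dₖaₖ − mₖ, dₖ₊₁ = (n − mₖ₊₁²)/dₖ, aₖ₊₁ = ⌊(a₀+mₖ₊₁)/dₖ₊₁⌋:
  k=1: m=44, d=2, a=44
  k=2: m=44, d=1, a=88
d=1 and a=2a₀=88 at k=2, so the next step gives (m, d) = (44, 2) again — its k=1 value — and the period has length 2.

[44; 44, 88]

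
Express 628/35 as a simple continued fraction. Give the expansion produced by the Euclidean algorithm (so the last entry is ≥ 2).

[17; 1, 16, 2]

628 = 17*35 + 33
35 = 1*33 + 2
33 = 16*2 + 1
2 = 2*1 + 0  (stop)
So 628/35 = [17; 1, 16, 2].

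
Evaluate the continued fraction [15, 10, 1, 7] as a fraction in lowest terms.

Using pₖ = aₖpₖ₋₁ + pₖ₋₂ and qₖ = aₖqₖ₋₁ + qₖ₋₂:
  k=0: a=15, p=15, q=1
  k=1: a=10, p=151, q=10
  k=2: a=1, p=166, q=11
  k=3: a=7, p=1313, q=87

1313/87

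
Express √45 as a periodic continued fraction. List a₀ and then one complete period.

a₀ = ⌊√45⌋ = 6.

[6; 1, 2, 2, 2, 1, 12]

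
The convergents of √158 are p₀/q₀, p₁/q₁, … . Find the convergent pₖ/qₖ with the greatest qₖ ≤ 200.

√158 = [12; 1, 1, 3, 12, 3, 1, 1, 24, …] (period length 8).
Convergents:
  p_0/q_0 = 12/1
  p_1/q_1 = 13/1
  p_2/q_2 = 25/2
  p_3/q_3 = 88/7
  p_4/q_4 = 1081/86
  p_5/q_5 = 3331/265
q_4 = 86 ≤ 200 < 265 = q_5, so the answer is 1081/86.

1081/86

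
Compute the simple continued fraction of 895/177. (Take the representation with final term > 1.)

[5; 17, 1, 2, 3]

895 = 5×177 + 10
177 = 17×10 + 7
10 = 1×7 + 3
7 = 2×3 + 1
3 = 3×1 + 0  (stop)
So 895/177 = [5; 17, 1, 2, 3].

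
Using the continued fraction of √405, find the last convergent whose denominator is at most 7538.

√405 = [20; 8, 40, …] (period length 2).
Convergents:
  p_0/q_0 = 20/1
  p_1/q_1 = 161/8
  p_2/q_2 = 6460/321
  p_3/q_3 = 51841/2576
  p_4/q_4 = 2080100/103361
q_3 = 2576 ≤ 7538 < 103361 = q_4, so the answer is 51841/2576.

51841/2576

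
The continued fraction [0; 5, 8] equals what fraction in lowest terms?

8/41

Using pₖ = aₖpₖ₋₁ + pₖ₋₂ and qₖ = aₖqₖ₋₁ + qₖ₋₂:
  k=0: a=0, p=0, q=1
  k=1: a=5, p=1, q=5
  k=2: a=8, p=8, q=41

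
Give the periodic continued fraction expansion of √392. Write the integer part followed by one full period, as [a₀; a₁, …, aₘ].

a₀ = ⌊√392⌋ = 19.
With m₀=0, d₀=1 and mₖ₊₁ = dₖaₖ − mₖ, dₖ₊₁ = (n − mₖ₊₁²)/dₖ, aₖ₊₁ = ⌊(a₀+mₖ₊₁)/dₖ₊₁⌋:
  k=1: m=19, d=31, a=1
  k=2: m=12, d=8, a=3
  k=3: m=12, d=31, a=1
  k=4: m=19, d=1, a=38
d=1 and a=2a₀=38 at k=4, so the next step gives (m, d) = (19, 31) again — its k=1 value — and the period has length 4.

[19; 1, 3, 1, 38]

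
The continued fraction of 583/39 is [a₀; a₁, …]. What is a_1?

583 = 14·39 + 37   →  a_0 = 14
39 = 1·37 + 2   →  a_1 = 1

1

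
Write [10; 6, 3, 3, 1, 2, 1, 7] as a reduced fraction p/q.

Fold from the inside: start with 7/1.
  1 + 1/7 = 8/7
  2 + 7/8 = 23/8
  1 + 8/23 = 31/23
  3 + 23/31 = 116/31
  3 + 31/116 = 379/116
  6 + 116/379 = 2390/379
  10 + 379/2390 = 24279/2390

24279/2390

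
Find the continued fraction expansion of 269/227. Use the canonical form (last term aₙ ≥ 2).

269 = 1*227 + 42
227 = 5*42 + 17
42 = 2*17 + 8
17 = 2*8 + 1
8 = 8*1 + 0  (stop)
So 269/227 = [1; 5, 2, 2, 8].

[1; 5, 2, 2, 8]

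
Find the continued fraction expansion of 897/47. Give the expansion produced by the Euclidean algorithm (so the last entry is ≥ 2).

897 = 19*47 + 4
47 = 11*4 + 3
4 = 1*3 + 1
3 = 3*1 + 0  (stop)
So 897/47 = [19; 11, 1, 3].

[19; 11, 1, 3]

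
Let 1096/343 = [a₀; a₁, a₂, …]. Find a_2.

1096 = 3·343 + 67   →  a_0 = 3
343 = 5·67 + 8   →  a_1 = 5
67 = 8·8 + 3   →  a_2 = 8

8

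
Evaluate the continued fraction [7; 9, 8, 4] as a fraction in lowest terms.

Fold from the inside: start with 4/1.
  8 + 1/4 = 33/4
  9 + 4/33 = 301/33
  7 + 33/301 = 2140/301

2140/301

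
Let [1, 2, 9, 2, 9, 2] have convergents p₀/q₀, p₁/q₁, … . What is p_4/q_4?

Using pₖ = aₖpₖ₋₁ + pₖ₋₂, qₖ = aₖqₖ₋₁ + qₖ₋₂ (with p₋₁=1, p₋₂=0, q₋₁=0, q₋₂=1):
  k=0: a=1, p=1, q=1
  k=1: a=2, p=3, q=2
  k=2: a=9, p=28, q=19
  k=3: a=2, p=59, q=40
  k=4: a=9, p=559, q=379

559/379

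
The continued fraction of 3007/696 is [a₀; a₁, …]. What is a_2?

8

3007 = 4·696 + 223   →  a_0 = 4
696 = 3·223 + 27   →  a_1 = 3
223 = 8·27 + 7   →  a_2 = 8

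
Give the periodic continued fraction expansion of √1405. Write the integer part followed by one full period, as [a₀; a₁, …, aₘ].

a₀ = ⌊√1405⌋ = 37.
With m₀=0, d₀=1 and mₖ₊₁ = dₖaₖ − mₖ, dₖ₊₁ = (n − mₖ₊₁²)/dₖ, aₖ₊₁ = ⌊(a₀+mₖ₊₁)/dₖ₊₁⌋:
  k=1: m=37, d=36, a=2
  k=2: m=35, d=5, a=14
  k=3: m=35, d=36, a=2
  k=4: m=37, d=1, a=74
d=1 and a=2a₀=74 at k=4, so the next step gives (m, d) = (37, 36) again — its k=1 value — and the period has length 4.

[37; 2, 14, 2, 74]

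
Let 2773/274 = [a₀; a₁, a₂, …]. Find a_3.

2773 = 10·274 + 33   →  a_0 = 10
274 = 8·33 + 10   →  a_1 = 8
33 = 3·10 + 3   →  a_2 = 3
10 = 3·3 + 1   →  a_3 = 3

3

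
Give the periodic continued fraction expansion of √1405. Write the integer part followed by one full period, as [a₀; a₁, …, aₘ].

[37; 2, 14, 2, 74]

a₀ = ⌊√1405⌋ = 37.
With m₀=0, d₀=1 and mₖ₊₁ = dₖaₖ − mₖ, dₖ₊₁ = (n − mₖ₊₁²)/dₖ, aₖ₊₁ = ⌊(a₀+mₖ₊₁)/dₖ₊₁⌋:
  k=1: m=37, d=36, a=2
  k=2: m=35, d=5, a=14
  k=3: m=35, d=36, a=2
  k=4: m=37, d=1, a=74
d=1 and a=2a₀=74 at k=4, so the next step gives (m, d) = (37, 36) again — its k=1 value — and the period has length 4.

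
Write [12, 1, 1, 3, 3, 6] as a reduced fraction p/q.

Fold from the inside: start with 6/1.
  3 + 1/6 = 19/6
  3 + 6/19 = 63/19
  1 + 19/63 = 82/63
  1 + 63/82 = 145/82
  12 + 82/145 = 1822/145

1822/145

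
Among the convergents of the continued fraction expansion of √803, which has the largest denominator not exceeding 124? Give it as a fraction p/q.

√803 = [28; 2, 1, 27, 1, 2, 56, …] (period length 6).
Convergents:
  p_0/q_0 = 28/1
  p_1/q_1 = 57/2
  p_2/q_2 = 85/3
  p_3/q_3 = 2352/83
  p_4/q_4 = 2437/86
  p_5/q_5 = 7226/255
q_4 = 86 ≤ 124 < 255 = q_5, so the answer is 2437/86.

2437/86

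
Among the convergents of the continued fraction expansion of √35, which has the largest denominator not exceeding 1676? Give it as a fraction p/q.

√35 = [5; 1, 10, …] (period length 2).
Convergents:
  p_0/q_0 = 5/1
  p_1/q_1 = 6/1
  p_2/q_2 = 65/11
  p_3/q_3 = 71/12
  p_4/q_4 = 775/131
  p_5/q_5 = 846/143
  p_6/q_6 = 9235/1561
  p_7/q_7 = 10081/1704
q_6 = 1561 ≤ 1676 < 1704 = q_7, so the answer is 9235/1561.

9235/1561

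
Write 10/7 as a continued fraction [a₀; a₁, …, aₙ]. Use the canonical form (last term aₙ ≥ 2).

[1; 2, 3]

10 = 1·7 + 3
7 = 2·3 + 1
3 = 3·1 + 0  (stop)
So 10/7 = [1; 2, 3].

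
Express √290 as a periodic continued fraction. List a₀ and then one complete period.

a₀ = ⌊√290⌋ = 17.
With m₀=0, d₀=1 and mₖ₊₁ = dₖaₖ − mₖ, dₖ₊₁ = (n − mₖ₊₁²)/dₖ, aₖ₊₁ = ⌊(a₀+mₖ₊₁)/dₖ₊₁⌋:
  k=1: m=17, d=1, a=34
d=1 and a=2a₀=34 at k=1, so the next step gives (m, d) = (17, 1) again — its k=1 value — and the period has length 1.

[17; 34]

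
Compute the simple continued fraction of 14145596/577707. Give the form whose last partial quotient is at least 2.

14145596 = 24·577707 + 280628
577707 = 2·280628 + 16451
280628 = 17·16451 + 961
16451 = 17·961 + 114
961 = 8·114 + 49
114 = 2·49 + 16
49 = 3·16 + 1
16 = 16·1 + 0  (stop)
So 14145596/577707 = [24; 2, 17, 17, 8, 2, 3, 16].

[24; 2, 17, 17, 8, 2, 3, 16]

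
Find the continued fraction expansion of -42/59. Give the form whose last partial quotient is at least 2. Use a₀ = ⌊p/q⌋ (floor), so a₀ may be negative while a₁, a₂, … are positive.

[-1; 3, 2, 8]

-42 = -1·59 + 17
59 = 3·17 + 8
17 = 2·8 + 1
8 = 8·1 + 0  (stop)
So -42/59 = [-1; 3, 2, 8].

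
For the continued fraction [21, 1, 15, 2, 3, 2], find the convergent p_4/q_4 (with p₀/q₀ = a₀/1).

2523/115

Using pₖ = aₖpₖ₋₁ + pₖ₋₂, qₖ = aₖqₖ₋₁ + qₖ₋₂ (with p₋₁=1, p₋₂=0, q₋₁=0, q₋₂=1):
  k=0: a=21, p=21, q=1
  k=1: a=1, p=22, q=1
  k=2: a=15, p=351, q=16
  k=3: a=2, p=724, q=33
  k=4: a=3, p=2523, q=115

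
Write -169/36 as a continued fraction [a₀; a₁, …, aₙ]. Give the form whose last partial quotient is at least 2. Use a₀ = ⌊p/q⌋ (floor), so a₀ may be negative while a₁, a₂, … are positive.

-169 = -5×36 + 11
36 = 3×11 + 3
11 = 3×3 + 2
3 = 1×2 + 1
2 = 2×1 + 0  (stop)
So -169/36 = [-5; 3, 3, 1, 2].

[-5; 3, 3, 1, 2]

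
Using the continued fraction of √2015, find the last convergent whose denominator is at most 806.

√2015 = [44; 1, 7, 1, 88, …] (period length 4).
Convergents:
  p_0/q_0 = 44/1
  p_1/q_1 = 45/1
  p_2/q_2 = 359/8
  p_3/q_3 = 404/9
  p_4/q_4 = 35911/800
  p_5/q_5 = 36315/809
q_4 = 800 ≤ 806 < 809 = q_5, so the answer is 35911/800.

35911/800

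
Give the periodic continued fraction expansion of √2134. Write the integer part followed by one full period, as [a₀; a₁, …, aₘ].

[46; 5, 8, 5, 92]

a₀ = ⌊√2134⌋ = 46.
With m₀=0, d₀=1 and mₖ₊₁ = dₖaₖ − mₖ, dₖ₊₁ = (n − mₖ₊₁²)/dₖ, aₖ₊₁ = ⌊(a₀+mₖ₊₁)/dₖ₊₁⌋:
  k=1: m=46, d=18, a=5
  k=2: m=44, d=11, a=8
  k=3: m=44, d=18, a=5
  k=4: m=46, d=1, a=92
d=1 and a=2a₀=92 at k=4, so the next step gives (m, d) = (46, 18) again — its k=1 value — and the period has length 4.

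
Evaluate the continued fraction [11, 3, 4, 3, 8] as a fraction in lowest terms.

3947/349

Using pₖ = aₖpₖ₋₁ + pₖ₋₂ and qₖ = aₖqₖ₋₁ + qₖ₋₂:
  k=0: a=11, p=11, q=1
  k=1: a=3, p=34, q=3
  k=2: a=4, p=147, q=13
  k=3: a=3, p=475, q=42
  k=4: a=8, p=3947, q=349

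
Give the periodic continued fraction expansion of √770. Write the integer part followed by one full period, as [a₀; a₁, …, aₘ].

a₀ = ⌊√770⌋ = 27.

[27; 1, 2, 1, 54]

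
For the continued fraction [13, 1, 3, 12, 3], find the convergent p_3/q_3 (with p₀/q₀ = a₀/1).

674/49

Using pₖ = aₖpₖ₋₁ + pₖ₋₂, qₖ = aₖqₖ₋₁ + qₖ₋₂ (with p₋₁=1, p₋₂=0, q₋₁=0, q₋₂=1):
  k=0: a=13, p=13, q=1
  k=1: a=1, p=14, q=1
  k=2: a=3, p=55, q=4
  k=3: a=12, p=674, q=49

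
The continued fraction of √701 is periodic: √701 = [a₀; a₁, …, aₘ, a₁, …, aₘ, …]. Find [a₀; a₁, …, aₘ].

[26; 2, 10, 10, 2, 52]

a₀ = ⌊√701⌋ = 26.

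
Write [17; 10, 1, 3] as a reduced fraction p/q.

735/43

Using pₖ = aₖpₖ₋₁ + pₖ₋₂ and qₖ = aₖqₖ₋₁ + qₖ₋₂:
  k=0: a=17, p=17, q=1
  k=1: a=10, p=171, q=10
  k=2: a=1, p=188, q=11
  k=3: a=3, p=735, q=43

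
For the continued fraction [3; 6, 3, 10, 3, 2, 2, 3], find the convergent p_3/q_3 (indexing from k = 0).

Using pₖ = aₖpₖ₋₁ + pₖ₋₂, qₖ = aₖqₖ₋₁ + qₖ₋₂ (with p₋₁=1, p₋₂=0, q₋₁=0, q₋₂=1):
  k=0: a=3, p=3, q=1
  k=1: a=6, p=19, q=6
  k=2: a=3, p=60, q=19
  k=3: a=10, p=619, q=196

619/196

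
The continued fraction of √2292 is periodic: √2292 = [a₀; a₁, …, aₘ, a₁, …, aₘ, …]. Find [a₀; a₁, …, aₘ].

a₀ = ⌊√2292⌋ = 47.
With m₀=0, d₀=1 and mₖ₊₁ = dₖaₖ − mₖ, dₖ₊₁ = (n − mₖ₊₁²)/dₖ, aₖ₊₁ = ⌊(a₀+mₖ₊₁)/dₖ₊₁⌋:
  k=1: m=47, d=83, a=1
  k=2: m=36, d=12, a=6
  k=3: m=36, d=83, a=1
  k=4: m=47, d=1, a=94
d=1 and a=2a₀=94 at k=4, so the next step gives (m, d) = (47, 83) again — its k=1 value — and the period has length 4.

[47; 1, 6, 1, 94]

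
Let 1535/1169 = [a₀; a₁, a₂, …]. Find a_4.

2

1535 = 1·1169 + 366   →  a_0 = 1
1169 = 3·366 + 71   →  a_1 = 3
366 = 5·71 + 11   →  a_2 = 5
71 = 6·11 + 5   →  a_3 = 6
11 = 2·5 + 1   →  a_4 = 2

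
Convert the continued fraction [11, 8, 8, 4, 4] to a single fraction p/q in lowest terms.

12647/1137

Using pₖ = aₖpₖ₋₁ + pₖ₋₂ and qₖ = aₖqₖ₋₁ + qₖ₋₂:
  k=0: a=11, p=11, q=1
  k=1: a=8, p=89, q=8
  k=2: a=8, p=723, q=65
  k=3: a=4, p=2981, q=268
  k=4: a=4, p=12647, q=1137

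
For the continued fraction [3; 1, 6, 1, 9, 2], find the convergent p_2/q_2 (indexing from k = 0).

Using pₖ = aₖpₖ₋₁ + pₖ₋₂, qₖ = aₖqₖ₋₁ + qₖ₋₂ (with p₋₁=1, p₋₂=0, q₋₁=0, q₋₂=1):
  k=0: a=3, p=3, q=1
  k=1: a=1, p=4, q=1
  k=2: a=6, p=27, q=7

27/7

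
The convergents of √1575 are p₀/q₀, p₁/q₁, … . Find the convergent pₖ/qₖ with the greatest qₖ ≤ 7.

119/3

√1575 = [39; 1, 2, 5, 2, 1, 78, …] (period length 6).
Convergents:
  p_0/q_0 = 39/1
  p_1/q_1 = 40/1
  p_2/q_2 = 119/3
  p_3/q_3 = 635/16
q_2 = 3 ≤ 7 < 16 = q_3, so the answer is 119/3.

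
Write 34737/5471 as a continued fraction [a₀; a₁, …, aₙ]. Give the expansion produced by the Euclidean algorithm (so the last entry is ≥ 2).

[6; 2, 1, 6, 3, 2, 2, 15]

34737 = 6×5471 + 1911
5471 = 2×1911 + 1649
1911 = 1×1649 + 262
1649 = 6×262 + 77
262 = 3×77 + 31
77 = 2×31 + 15
31 = 2×15 + 1
15 = 15×1 + 0  (stop)
So 34737/5471 = [6; 2, 1, 6, 3, 2, 2, 15].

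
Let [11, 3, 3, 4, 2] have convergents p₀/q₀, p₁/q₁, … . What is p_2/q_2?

Using pₖ = aₖpₖ₋₁ + pₖ₋₂, qₖ = aₖqₖ₋₁ + qₖ₋₂ (with p₋₁=1, p₋₂=0, q₋₁=0, q₋₂=1):
  k=0: a=11, p=11, q=1
  k=1: a=3, p=34, q=3
  k=2: a=3, p=113, q=10

113/10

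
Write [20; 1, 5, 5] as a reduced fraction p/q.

646/31

Fold from the inside: start with 5/1.
  5 + 1/5 = 26/5
  1 + 5/26 = 31/26
  20 + 26/31 = 646/31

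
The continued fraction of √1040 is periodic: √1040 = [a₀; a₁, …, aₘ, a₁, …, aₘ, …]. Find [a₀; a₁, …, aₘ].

[32; 4, 64]

a₀ = ⌊√1040⌋ = 32.
With m₀=0, d₀=1 and mₖ₊₁ = dₖaₖ − mₖ, dₖ₊₁ = (n − mₖ₊₁²)/dₖ, aₖ₊₁ = ⌊(a₀+mₖ₊₁)/dₖ₊₁⌋:
  k=1: m=32, d=16, a=4
  k=2: m=32, d=1, a=64
d=1 and a=2a₀=64 at k=2, so the next step gives (m, d) = (32, 16) again — its k=1 value — and the period has length 2.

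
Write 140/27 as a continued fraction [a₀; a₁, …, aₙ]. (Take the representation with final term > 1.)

[5; 5, 2, 2]

140 = 5×27 + 5
27 = 5×5 + 2
5 = 2×2 + 1
2 = 2×1 + 0  (stop)
So 140/27 = [5; 5, 2, 2].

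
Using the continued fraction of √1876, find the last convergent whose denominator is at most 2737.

√1876 = [43; 3, 5, 12, 5, 3, 86, …] (period length 6).
Convergents:
  p_0/q_0 = 43/1
  p_1/q_1 = 130/3
  p_2/q_2 = 693/16
  p_3/q_3 = 8446/195
  p_4/q_4 = 42923/991
  p_5/q_5 = 137215/3168
q_4 = 991 ≤ 2737 < 3168 = q_5, so the answer is 42923/991.

42923/991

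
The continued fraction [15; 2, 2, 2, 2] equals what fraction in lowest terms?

Fold from the inside: start with 2/1.
  2 + 1/2 = 5/2
  2 + 2/5 = 12/5
  2 + 5/12 = 29/12
  15 + 12/29 = 447/29

447/29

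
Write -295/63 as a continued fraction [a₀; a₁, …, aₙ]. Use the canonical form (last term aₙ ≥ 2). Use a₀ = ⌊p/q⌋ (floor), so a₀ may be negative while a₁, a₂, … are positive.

-295 = -5×63 + 20
63 = 3×20 + 3
20 = 6×3 + 2
3 = 1×2 + 1
2 = 2×1 + 0  (stop)
So -295/63 = [-5; 3, 6, 1, 2].

[-5; 3, 6, 1, 2]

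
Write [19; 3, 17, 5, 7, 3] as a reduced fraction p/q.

114841/5942

Using pₖ = aₖpₖ₋₁ + pₖ₋₂ and qₖ = aₖqₖ₋₁ + qₖ₋₂:
  k=0: a=19, p=19, q=1
  k=1: a=3, p=58, q=3
  k=2: a=17, p=1005, q=52
  k=3: a=5, p=5083, q=263
  k=4: a=7, p=36586, q=1893
  k=5: a=3, p=114841, q=5942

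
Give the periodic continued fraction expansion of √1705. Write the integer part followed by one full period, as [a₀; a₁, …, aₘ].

a₀ = ⌊√1705⌋ = 41.
With m₀=0, d₀=1 and mₖ₊₁ = dₖaₖ − mₖ, dₖ₊₁ = (n − mₖ₊₁²)/dₖ, aₖ₊₁ = ⌊(a₀+mₖ₊₁)/dₖ₊₁⌋:
  k=1: m=41, d=24, a=3
  k=2: m=31, d=31, a=2
  k=3: m=31, d=24, a=3
  k=4: m=41, d=1, a=82
d=1 and a=2a₀=82 at k=4, so the next step gives (m, d) = (41, 24) again — its k=1 value — and the period has length 4.

[41; 3, 2, 3, 82]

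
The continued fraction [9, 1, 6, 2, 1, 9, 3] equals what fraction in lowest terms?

Fold from the inside: start with 3/1.
  9 + 1/3 = 28/3
  1 + 3/28 = 31/28
  2 + 28/31 = 90/31
  6 + 31/90 = 571/90
  1 + 90/571 = 661/571
  9 + 571/661 = 6520/661

6520/661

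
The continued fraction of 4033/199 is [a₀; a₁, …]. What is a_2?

1

4033 = 20·199 + 53   →  a_0 = 20
199 = 3·53 + 40   →  a_1 = 3
53 = 1·40 + 13   →  a_2 = 1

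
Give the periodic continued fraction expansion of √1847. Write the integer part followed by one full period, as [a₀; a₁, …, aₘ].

a₀ = ⌊√1847⌋ = 42.
With m₀=0, d₀=1 and mₖ₊₁ = dₖaₖ − mₖ, dₖ₊₁ = (n − mₖ₊₁²)/dₖ, aₖ₊₁ = ⌊(a₀+mₖ₊₁)/dₖ₊₁⌋:
  k=1: m=42, d=83, a=1
  k=2: m=41, d=2, a=41
  k=3: m=41, d=83, a=1
  k=4: m=42, d=1, a=84
d=1 and a=2a₀=84 at k=4, so the next step gives (m, d) = (42, 83) again — its k=1 value — and the period has length 4.

[42; 1, 41, 1, 84]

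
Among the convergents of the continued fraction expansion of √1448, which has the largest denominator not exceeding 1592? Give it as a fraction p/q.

54986/1445

√1448 = [38; 19, 76, …] (period length 2).
Convergents:
  p_0/q_0 = 38/1
  p_1/q_1 = 723/19
  p_2/q_2 = 54986/1445
  p_3/q_3 = 1045457/27474
q_2 = 1445 ≤ 1592 < 27474 = q_3, so the answer is 54986/1445.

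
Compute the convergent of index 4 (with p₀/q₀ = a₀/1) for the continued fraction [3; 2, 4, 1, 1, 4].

69/20

Using pₖ = aₖpₖ₋₁ + pₖ₋₂, qₖ = aₖqₖ₋₁ + qₖ₋₂ (with p₋₁=1, p₋₂=0, q₋₁=0, q₋₂=1):
  k=0: a=3, p=3, q=1
  k=1: a=2, p=7, q=2
  k=2: a=4, p=31, q=9
  k=3: a=1, p=38, q=11
  k=4: a=1, p=69, q=20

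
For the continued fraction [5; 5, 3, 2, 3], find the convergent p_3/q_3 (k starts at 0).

192/37

Using pₖ = aₖpₖ₋₁ + pₖ₋₂, qₖ = aₖqₖ₋₁ + qₖ₋₂ (with p₋₁=1, p₋₂=0, q₋₁=0, q₋₂=1):
  k=0: a=5, p=5, q=1
  k=1: a=5, p=26, q=5
  k=2: a=3, p=83, q=16
  k=3: a=2, p=192, q=37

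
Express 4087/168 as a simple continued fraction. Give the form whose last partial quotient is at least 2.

4087 = 24*168 + 55
168 = 3*55 + 3
55 = 18*3 + 1
3 = 3*1 + 0  (stop)
So 4087/168 = [24; 3, 18, 3].

[24; 3, 18, 3]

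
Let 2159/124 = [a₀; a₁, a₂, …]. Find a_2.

2

2159 = 17·124 + 51   →  a_0 = 17
124 = 2·51 + 22   →  a_1 = 2
51 = 2·22 + 7   →  a_2 = 2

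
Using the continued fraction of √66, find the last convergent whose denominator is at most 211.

1048/129

√66 = [8; 8, 16, …] (period length 2).
Convergents:
  p_0/q_0 = 8/1
  p_1/q_1 = 65/8
  p_2/q_2 = 1048/129
  p_3/q_3 = 8449/1040
q_2 = 129 ≤ 211 < 1040 = q_3, so the answer is 1048/129.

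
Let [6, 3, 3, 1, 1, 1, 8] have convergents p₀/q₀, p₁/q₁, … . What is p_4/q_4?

145/23

Using pₖ = aₖpₖ₋₁ + pₖ₋₂, qₖ = aₖqₖ₋₁ + qₖ₋₂ (with p₋₁=1, p₋₂=0, q₋₁=0, q₋₂=1):
  k=0: a=6, p=6, q=1
  k=1: a=3, p=19, q=3
  k=2: a=3, p=63, q=10
  k=3: a=1, p=82, q=13
  k=4: a=1, p=145, q=23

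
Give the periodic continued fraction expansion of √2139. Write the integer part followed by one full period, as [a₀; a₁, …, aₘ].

a₀ = ⌊√2139⌋ = 46.
With m₀=0, d₀=1 and mₖ₊₁ = dₖaₖ − mₖ, dₖ₊₁ = (n − mₖ₊₁²)/dₖ, aₖ₊₁ = ⌊(a₀+mₖ₊₁)/dₖ₊₁⌋:
  k=1: m=46, d=23, a=4
  k=2: m=46, d=1, a=92
d=1 and a=2a₀=92 at k=2, so the next step gives (m, d) = (46, 23) again — its k=1 value — and the period has length 2.

[46; 4, 92]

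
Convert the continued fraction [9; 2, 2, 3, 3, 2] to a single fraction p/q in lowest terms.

Using pₖ = aₖpₖ₋₁ + pₖ₋₂ and qₖ = aₖqₖ₋₁ + qₖ₋₂:
  k=0: a=9, p=9, q=1
  k=1: a=2, p=19, q=2
  k=2: a=2, p=47, q=5
  k=3: a=3, p=160, q=17
  k=4: a=3, p=527, q=56
  k=5: a=2, p=1214, q=129

1214/129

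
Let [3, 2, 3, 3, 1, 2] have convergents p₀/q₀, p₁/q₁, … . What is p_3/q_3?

Using pₖ = aₖpₖ₋₁ + pₖ₋₂, qₖ = aₖqₖ₋₁ + qₖ₋₂ (with p₋₁=1, p₋₂=0, q₋₁=0, q₋₂=1):
  k=0: a=3, p=3, q=1
  k=1: a=2, p=7, q=2
  k=2: a=3, p=24, q=7
  k=3: a=3, p=79, q=23

79/23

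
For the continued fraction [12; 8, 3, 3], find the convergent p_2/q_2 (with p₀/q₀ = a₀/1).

Using pₖ = aₖpₖ₋₁ + pₖ₋₂, qₖ = aₖqₖ₋₁ + qₖ₋₂ (with p₋₁=1, p₋₂=0, q₋₁=0, q₋₂=1):
  k=0: a=12, p=12, q=1
  k=1: a=8, p=97, q=8
  k=2: a=3, p=303, q=25

303/25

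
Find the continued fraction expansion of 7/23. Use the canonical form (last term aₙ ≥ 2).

[0; 3, 3, 2]

7 = 0*23 + 7
23 = 3*7 + 2
7 = 3*2 + 1
2 = 2*1 + 0  (stop)
So 7/23 = [0; 3, 3, 2].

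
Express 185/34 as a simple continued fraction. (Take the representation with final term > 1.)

185 = 5×34 + 15
34 = 2×15 + 4
15 = 3×4 + 3
4 = 1×3 + 1
3 = 3×1 + 0  (stop)
So 185/34 = [5; 2, 3, 1, 3].

[5; 2, 3, 1, 3]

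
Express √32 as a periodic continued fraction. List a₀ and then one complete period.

a₀ = ⌊√32⌋ = 5.
With m₀=0, d₀=1 and mₖ₊₁ = dₖaₖ − mₖ, dₖ₊₁ = (n − mₖ₊₁²)/dₖ, aₖ₊₁ = ⌊(a₀+mₖ₊₁)/dₖ₊₁⌋:
  k=1: m=5, d=7, a=1
  k=2: m=2, d=4, a=1
  k=3: m=2, d=7, a=1
  k=4: m=5, d=1, a=10
d=1 and a=2a₀=10 at k=4, so the next step gives (m, d) = (5, 7) again — its k=1 value — and the period has length 4.

[5; 1, 1, 1, 10]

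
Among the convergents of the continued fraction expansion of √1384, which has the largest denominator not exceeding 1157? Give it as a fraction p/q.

√1384 = [37; 4, 1, 17, 1, 4, 74, …] (period length 6).
Convergents:
  p_0/q_0 = 37/1
  p_1/q_1 = 149/4
  p_2/q_2 = 186/5
  p_3/q_3 = 3311/89
  p_4/q_4 = 3497/94
  p_5/q_5 = 17299/465
  p_6/q_6 = 1283623/34504
q_5 = 465 ≤ 1157 < 34504 = q_6, so the answer is 17299/465.

17299/465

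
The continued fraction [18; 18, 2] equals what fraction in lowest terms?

668/37

Using pₖ = aₖpₖ₋₁ + pₖ₋₂ and qₖ = aₖqₖ₋₁ + qₖ₋₂:
  k=0: a=18, p=18, q=1
  k=1: a=18, p=325, q=18
  k=2: a=2, p=668, q=37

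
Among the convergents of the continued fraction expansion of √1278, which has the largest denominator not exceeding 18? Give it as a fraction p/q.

143/4

√1278 = [35; 1, 2, 1, 70, …] (period length 4).
Convergents:
  p_0/q_0 = 35/1
  p_1/q_1 = 36/1
  p_2/q_2 = 107/3
  p_3/q_3 = 143/4
  p_4/q_4 = 10117/283
q_3 = 4 ≤ 18 < 283 = q_4, so the answer is 143/4.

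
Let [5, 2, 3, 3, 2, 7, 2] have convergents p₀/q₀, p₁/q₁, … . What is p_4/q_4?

288/53

Using pₖ = aₖpₖ₋₁ + pₖ₋₂, qₖ = aₖqₖ₋₁ + qₖ₋₂ (with p₋₁=1, p₋₂=0, q₋₁=0, q₋₂=1):
  k=0: a=5, p=5, q=1
  k=1: a=2, p=11, q=2
  k=2: a=3, p=38, q=7
  k=3: a=3, p=125, q=23
  k=4: a=2, p=288, q=53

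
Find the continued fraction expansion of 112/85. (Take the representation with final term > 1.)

[1; 3, 6, 1, 3]

112 = 1*85 + 27
85 = 3*27 + 4
27 = 6*4 + 3
4 = 1*3 + 1
3 = 3*1 + 0  (stop)
So 112/85 = [1; 3, 6, 1, 3].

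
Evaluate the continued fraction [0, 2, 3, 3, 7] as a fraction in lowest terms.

73/168

Fold from the inside: start with 7/1.
  3 + 1/7 = 22/7
  3 + 7/22 = 73/22
  2 + 22/73 = 168/73
  0 + 73/168 = 73/168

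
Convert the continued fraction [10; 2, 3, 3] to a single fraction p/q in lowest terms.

Using pₖ = aₖpₖ₋₁ + pₖ₋₂ and qₖ = aₖqₖ₋₁ + qₖ₋₂:
  k=0: a=10, p=10, q=1
  k=1: a=2, p=21, q=2
  k=2: a=3, p=73, q=7
  k=3: a=3, p=240, q=23

240/23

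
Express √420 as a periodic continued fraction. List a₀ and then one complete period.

[20; 2, 40]

a₀ = ⌊√420⌋ = 20.
With m₀=0, d₀=1 and mₖ₊₁ = dₖaₖ − mₖ, dₖ₊₁ = (n − mₖ₊₁²)/dₖ, aₖ₊₁ = ⌊(a₀+mₖ₊₁)/dₖ₊₁⌋:
  k=1: m=20, d=20, a=2
  k=2: m=20, d=1, a=40
d=1 and a=2a₀=40 at k=2, so the next step gives (m, d) = (20, 20) again — its k=1 value — and the period has length 2.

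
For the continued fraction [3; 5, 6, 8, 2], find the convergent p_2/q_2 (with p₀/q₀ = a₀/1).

99/31

Using pₖ = aₖpₖ₋₁ + pₖ₋₂, qₖ = aₖqₖ₋₁ + qₖ₋₂ (with p₋₁=1, p₋₂=0, q₋₁=0, q₋₂=1):
  k=0: a=3, p=3, q=1
  k=1: a=5, p=16, q=5
  k=2: a=6, p=99, q=31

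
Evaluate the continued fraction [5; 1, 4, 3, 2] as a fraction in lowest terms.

215/37

Fold from the inside: start with 2/1.
  3 + 1/2 = 7/2
  4 + 2/7 = 30/7
  1 + 7/30 = 37/30
  5 + 30/37 = 215/37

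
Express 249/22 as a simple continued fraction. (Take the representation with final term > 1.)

[11; 3, 7]

249 = 11*22 + 7
22 = 3*7 + 1
7 = 7*1 + 0  (stop)
So 249/22 = [11; 3, 7].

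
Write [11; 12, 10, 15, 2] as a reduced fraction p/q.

41837/3775

Using pₖ = aₖpₖ₋₁ + pₖ₋₂ and qₖ = aₖqₖ₋₁ + qₖ₋₂:
  k=0: a=11, p=11, q=1
  k=1: a=12, p=133, q=12
  k=2: a=10, p=1341, q=121
  k=3: a=15, p=20248, q=1827
  k=4: a=2, p=41837, q=3775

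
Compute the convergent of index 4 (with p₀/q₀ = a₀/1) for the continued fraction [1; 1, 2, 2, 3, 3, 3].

Using pₖ = aₖpₖ₋₁ + pₖ₋₂, qₖ = aₖqₖ₋₁ + qₖ₋₂ (with p₋₁=1, p₋₂=0, q₋₁=0, q₋₂=1):
  k=0: a=1, p=1, q=1
  k=1: a=1, p=2, q=1
  k=2: a=2, p=5, q=3
  k=3: a=2, p=12, q=7
  k=4: a=3, p=41, q=24

41/24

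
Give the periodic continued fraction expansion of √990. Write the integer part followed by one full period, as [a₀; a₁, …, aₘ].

[31; 2, 6, 2, 62]

a₀ = ⌊√990⌋ = 31.
With m₀=0, d₀=1 and mₖ₊₁ = dₖaₖ − mₖ, dₖ₊₁ = (n − mₖ₊₁²)/dₖ, aₖ₊₁ = ⌊(a₀+mₖ₊₁)/dₖ₊₁⌋:
  k=1: m=31, d=29, a=2
  k=2: m=27, d=9, a=6
  k=3: m=27, d=29, a=2
  k=4: m=31, d=1, a=62
d=1 and a=2a₀=62 at k=4, so the next step gives (m, d) = (31, 29) again — its k=1 value — and the period has length 4.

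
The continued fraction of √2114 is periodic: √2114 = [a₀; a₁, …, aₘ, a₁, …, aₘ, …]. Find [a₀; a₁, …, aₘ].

[45; 1, 44, 1, 90]

a₀ = ⌊√2114⌋ = 45.
With m₀=0, d₀=1 and mₖ₊₁ = dₖaₖ − mₖ, dₖ₊₁ = (n − mₖ₊₁²)/dₖ, aₖ₊₁ = ⌊(a₀+mₖ₊₁)/dₖ₊₁⌋:
  k=1: m=45, d=89, a=1
  k=2: m=44, d=2, a=44
  k=3: m=44, d=89, a=1
  k=4: m=45, d=1, a=90
d=1 and a=2a₀=90 at k=4, so the next step gives (m, d) = (45, 89) again — its k=1 value — and the period has length 4.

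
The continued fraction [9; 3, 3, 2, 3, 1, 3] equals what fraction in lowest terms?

3582/385

Using pₖ = aₖpₖ₋₁ + pₖ₋₂ and qₖ = aₖqₖ₋₁ + qₖ₋₂:
  k=0: a=9, p=9, q=1
  k=1: a=3, p=28, q=3
  k=2: a=3, p=93, q=10
  k=3: a=2, p=214, q=23
  k=4: a=3, p=735, q=79
  k=5: a=1, p=949, q=102
  k=6: a=3, p=3582, q=385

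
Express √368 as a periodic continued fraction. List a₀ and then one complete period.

a₀ = ⌊√368⌋ = 19.
With m₀=0, d₀=1 and mₖ₊₁ = dₖaₖ − mₖ, dₖ₊₁ = (n − mₖ₊₁²)/dₖ, aₖ₊₁ = ⌊(a₀+mₖ₊₁)/dₖ₊₁⌋:
  k=1: m=19, d=7, a=5
  k=2: m=16, d=16, a=2
  k=3: m=16, d=7, a=5
  k=4: m=19, d=1, a=38
d=1 and a=2a₀=38 at k=4, so the next step gives (m, d) = (19, 7) again — its k=1 value — and the period has length 4.

[19; 5, 2, 5, 38]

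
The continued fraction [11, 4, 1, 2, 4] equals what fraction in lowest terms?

Using pₖ = aₖpₖ₋₁ + pₖ₋₂ and qₖ = aₖqₖ₋₁ + qₖ₋₂:
  k=0: a=11, p=11, q=1
  k=1: a=4, p=45, q=4
  k=2: a=1, p=56, q=5
  k=3: a=2, p=157, q=14
  k=4: a=4, p=684, q=61

684/61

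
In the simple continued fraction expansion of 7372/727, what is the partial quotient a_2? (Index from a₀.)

7

7372 = 10·727 + 102   →  a_0 = 10
727 = 7·102 + 13   →  a_1 = 7
102 = 7·13 + 11   →  a_2 = 7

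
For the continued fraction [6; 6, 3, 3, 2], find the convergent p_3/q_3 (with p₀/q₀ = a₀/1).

Using pₖ = aₖpₖ₋₁ + pₖ₋₂, qₖ = aₖqₖ₋₁ + qₖ₋₂ (with p₋₁=1, p₋₂=0, q₋₁=0, q₋₂=1):
  k=0: a=6, p=6, q=1
  k=1: a=6, p=37, q=6
  k=2: a=3, p=117, q=19
  k=3: a=3, p=388, q=63

388/63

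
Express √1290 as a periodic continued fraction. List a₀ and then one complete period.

a₀ = ⌊√1290⌋ = 35.
With m₀=0, d₀=1 and mₖ₊₁ = dₖaₖ − mₖ, dₖ₊₁ = (n − mₖ₊₁²)/dₖ, aₖ₊₁ = ⌊(a₀+mₖ₊₁)/dₖ₊₁⌋:
  k=1: m=35, d=65, a=1
  k=2: m=30, d=6, a=10
  k=3: m=30, d=65, a=1
  k=4: m=35, d=1, a=70
d=1 and a=2a₀=70 at k=4, so the next step gives (m, d) = (35, 65) again — its k=1 value — and the period has length 4.

[35; 1, 10, 1, 70]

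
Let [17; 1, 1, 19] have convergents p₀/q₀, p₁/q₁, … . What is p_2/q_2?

35/2

Using pₖ = aₖpₖ₋₁ + pₖ₋₂, qₖ = aₖqₖ₋₁ + qₖ₋₂ (with p₋₁=1, p₋₂=0, q₋₁=0, q₋₂=1):
  k=0: a=17, p=17, q=1
  k=1: a=1, p=18, q=1
  k=2: a=1, p=35, q=2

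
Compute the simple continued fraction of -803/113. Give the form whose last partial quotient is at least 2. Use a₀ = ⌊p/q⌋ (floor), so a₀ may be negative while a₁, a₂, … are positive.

-803 = -8×113 + 101
113 = 1×101 + 12
101 = 8×12 + 5
12 = 2×5 + 2
5 = 2×2 + 1
2 = 2×1 + 0  (stop)
So -803/113 = [-8; 1, 8, 2, 2, 2].

[-8; 1, 8, 2, 2, 2]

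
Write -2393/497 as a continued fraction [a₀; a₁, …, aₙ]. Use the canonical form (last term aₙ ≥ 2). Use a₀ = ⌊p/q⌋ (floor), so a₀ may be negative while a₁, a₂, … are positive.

[-5; 5, 2, 2, 18]

-2393 = -5×497 + 92
497 = 5×92 + 37
92 = 2×37 + 18
37 = 2×18 + 1
18 = 18×1 + 0  (stop)
So -2393/497 = [-5; 5, 2, 2, 18].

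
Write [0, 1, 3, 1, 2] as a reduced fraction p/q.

11/14

Using pₖ = aₖpₖ₋₁ + pₖ₋₂ and qₖ = aₖqₖ₋₁ + qₖ₋₂:
  k=0: a=0, p=0, q=1
  k=1: a=1, p=1, q=1
  k=2: a=3, p=3, q=4
  k=3: a=1, p=4, q=5
  k=4: a=2, p=11, q=14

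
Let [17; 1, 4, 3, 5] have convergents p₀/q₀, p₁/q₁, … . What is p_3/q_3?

Using pₖ = aₖpₖ₋₁ + pₖ₋₂, qₖ = aₖqₖ₋₁ + qₖ₋₂ (with p₋₁=1, p₋₂=0, q₋₁=0, q₋₂=1):
  k=0: a=17, p=17, q=1
  k=1: a=1, p=18, q=1
  k=2: a=4, p=89, q=5
  k=3: a=3, p=285, q=16

285/16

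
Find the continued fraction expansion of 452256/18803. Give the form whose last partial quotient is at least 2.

[24; 19, 9, 5, 10, 2]

452256 = 24*18803 + 984
18803 = 19*984 + 107
984 = 9*107 + 21
107 = 5*21 + 2
21 = 10*2 + 1
2 = 2*1 + 0  (stop)
So 452256/18803 = [24; 19, 9, 5, 10, 2].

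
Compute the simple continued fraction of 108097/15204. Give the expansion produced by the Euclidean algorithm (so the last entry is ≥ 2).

[7; 9, 9, 8, 3, 7]

108097 = 7*15204 + 1669
15204 = 9*1669 + 183
1669 = 9*183 + 22
183 = 8*22 + 7
22 = 3*7 + 1
7 = 7*1 + 0  (stop)
So 108097/15204 = [7; 9, 9, 8, 3, 7].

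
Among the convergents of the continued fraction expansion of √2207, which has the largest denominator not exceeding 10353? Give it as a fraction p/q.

√2207 = [46; 1, 45, 1, 92, …] (period length 4).
Convergents:
  p_0/q_0 = 46/1
  p_1/q_1 = 47/1
  p_2/q_2 = 2161/46
  p_3/q_3 = 2208/47
  p_4/q_4 = 205297/4370
  p_5/q_5 = 207505/4417
  p_6/q_6 = 9543022/203135
q_5 = 4417 ≤ 10353 < 203135 = q_6, so the answer is 207505/4417.

207505/4417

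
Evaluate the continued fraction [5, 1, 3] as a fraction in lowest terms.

Fold from the inside: start with 3/1.
  1 + 1/3 = 4/3
  5 + 3/4 = 23/4

23/4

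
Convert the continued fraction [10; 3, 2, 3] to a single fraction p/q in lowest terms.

Fold from the inside: start with 3/1.
  2 + 1/3 = 7/3
  3 + 3/7 = 24/7
  10 + 7/24 = 247/24

247/24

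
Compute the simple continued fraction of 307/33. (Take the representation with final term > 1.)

[9; 3, 3, 3]

307 = 9*33 + 10
33 = 3*10 + 3
10 = 3*3 + 1
3 = 3*1 + 0  (stop)
So 307/33 = [9; 3, 3, 3].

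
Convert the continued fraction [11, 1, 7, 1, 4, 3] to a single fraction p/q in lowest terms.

Using pₖ = aₖpₖ₋₁ + pₖ₋₂ and qₖ = aₖqₖ₋₁ + qₖ₋₂:
  k=0: a=11, p=11, q=1
  k=1: a=1, p=12, q=1
  k=2: a=7, p=95, q=8
  k=3: a=1, p=107, q=9
  k=4: a=4, p=523, q=44
  k=5: a=3, p=1676, q=141

1676/141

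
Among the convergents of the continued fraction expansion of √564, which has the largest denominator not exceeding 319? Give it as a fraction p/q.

4536/191

√564 = [23; 1, 2, 1, 46, …] (period length 4).
Convergents:
  p_0/q_0 = 23/1
  p_1/q_1 = 24/1
  p_2/q_2 = 71/3
  p_3/q_3 = 95/4
  p_4/q_4 = 4441/187
  p_5/q_5 = 4536/191
  p_6/q_6 = 13513/569
q_5 = 191 ≤ 319 < 569 = q_6, so the answer is 4536/191.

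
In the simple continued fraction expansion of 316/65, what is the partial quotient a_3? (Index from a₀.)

4

316 = 4·65 + 56   →  a_0 = 4
65 = 1·56 + 9   →  a_1 = 1
56 = 6·9 + 2   →  a_2 = 6
9 = 4·2 + 1   →  a_3 = 4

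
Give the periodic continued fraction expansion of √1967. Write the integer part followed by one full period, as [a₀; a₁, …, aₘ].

[44; 2, 1, 5, 1, 2, 88]

a₀ = ⌊√1967⌋ = 44.
With m₀=0, d₀=1 and mₖ₊₁ = dₖaₖ − mₖ, dₖ₊₁ = (n − mₖ₊₁²)/dₖ, aₖ₊₁ = ⌊(a₀+mₖ₊₁)/dₖ₊₁⌋:
  k=1: m=44, d=31, a=2
  k=2: m=18, d=53, a=1
  k=3: m=35, d=14, a=5
  k=4: m=35, d=53, a=1
  k=5: m=18, d=31, a=2
  k=6: m=44, d=1, a=88
d=1 and a=2a₀=88 at k=6, so the next step gives (m, d) = (44, 31) again — its k=1 value — and the period has length 6.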